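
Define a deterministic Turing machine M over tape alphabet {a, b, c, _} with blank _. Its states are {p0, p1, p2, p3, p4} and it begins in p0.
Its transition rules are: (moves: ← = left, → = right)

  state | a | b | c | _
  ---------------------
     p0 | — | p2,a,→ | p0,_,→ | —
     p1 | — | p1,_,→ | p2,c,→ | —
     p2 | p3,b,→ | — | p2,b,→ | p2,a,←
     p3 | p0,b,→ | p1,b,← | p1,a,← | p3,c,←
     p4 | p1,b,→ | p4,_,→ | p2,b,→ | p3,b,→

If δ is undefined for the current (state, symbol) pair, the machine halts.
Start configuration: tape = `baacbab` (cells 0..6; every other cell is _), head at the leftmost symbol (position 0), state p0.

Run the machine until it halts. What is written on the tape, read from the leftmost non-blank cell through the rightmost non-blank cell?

p0 | [b]aacbab_   read b → write a, move →, go to p2
p2 | a[a]acbab_   read a → write b, move →, go to p3
p3 | ab[a]cbab_   read a → write b, move →, go to p0
p0 | abb[c]bab_   read c → write _, move →, go to p0
p0 | abb_[b]ab_   read b → write a, move →, go to p2
p2 | abb_a[a]b_   read a → write b, move →, go to p3
p3 | abb_ab[b]_   read b → write b, move ←, go to p1
p1 | abb_a[b]b_   read b → write _, move →, go to p1
p1 | abb_a_[b]_   read b → write _, move →, go to p1
p1 | abb_a__[_]
The non-blank tape span at halt is abb_a.

abb_a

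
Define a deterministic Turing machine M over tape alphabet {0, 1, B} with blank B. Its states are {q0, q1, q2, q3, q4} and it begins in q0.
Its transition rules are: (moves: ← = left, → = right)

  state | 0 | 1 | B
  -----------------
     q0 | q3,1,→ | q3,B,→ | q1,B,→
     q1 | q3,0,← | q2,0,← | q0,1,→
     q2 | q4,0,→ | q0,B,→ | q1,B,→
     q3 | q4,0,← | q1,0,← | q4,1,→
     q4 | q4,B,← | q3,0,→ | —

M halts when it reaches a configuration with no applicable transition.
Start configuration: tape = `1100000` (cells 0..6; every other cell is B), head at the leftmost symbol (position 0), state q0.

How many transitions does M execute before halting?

state=q0 head=0 tape=[1]100000B   (q0,1)→(q3,B,→)
state=q3 head=1 tape=B[1]00000B   (q3,1)→(q1,0,←)
state=q1 head=0 tape=[B]000000B   (q1,B)→(q0,1,→)
state=q0 head=1 tape=1[0]00000B   (q0,0)→(q3,1,→)
state=q3 head=2 tape=11[0]0000B   (q3,0)→(q4,0,←)
state=q4 head=1 tape=1[1]00000B   (q4,1)→(q3,0,→)
state=q3 head=2 tape=10[0]0000B   (q3,0)→(q4,0,←)
state=q4 head=1 tape=1[0]00000B   (q4,0)→(q4,B,←)
state=q4 head=0 tape=[1]B00000B   (q4,1)→(q3,0,→)
state=q3 head=1 tape=0[B]00000B   (q3,B)→(q4,1,→)
state=q4 head=2 tape=01[0]0000B   (q4,0)→(q4,B,←)
state=q4 head=1 tape=0[1]B0000B   (q4,1)→(q3,0,→)
state=q3 head=2 tape=00[B]0000B   (q3,B)→(q4,1,→)
state=q4 head=3 tape=001[0]000B   (q4,0)→(q4,B,←)
state=q4 head=2 tape=00[1]B000B   (q4,1)→(q3,0,→)
state=q3 head=3 tape=000[B]000B   (q3,B)→(q4,1,→)
state=q4 head=4 tape=0001[0]00B   (q4,0)→(q4,B,←)
state=q4 head=3 tape=000[1]B00B   (q4,1)→(q3,0,→)
state=q3 head=4 tape=0000[B]00B   (q3,B)→(q4,1,→)
state=q4 head=5 tape=00001[0]0B   (q4,0)→(q4,B,←)
state=q4 head=4 tape=0000[1]B0B   (q4,1)→(q3,0,→)
state=q3 head=5 tape=00000[B]0B   (q3,B)→(q4,1,→)
state=q4 head=6 tape=000001[0]B   (q4,0)→(q4,B,←)
state=q4 head=5 tape=00000[1]BB   (q4,1)→(q3,0,→)
state=q3 head=6 tape=000000[B]B   (q3,B)→(q4,1,→)
state=q4 head=7 tape=0000001[B]
M halts after 25 transitions.

25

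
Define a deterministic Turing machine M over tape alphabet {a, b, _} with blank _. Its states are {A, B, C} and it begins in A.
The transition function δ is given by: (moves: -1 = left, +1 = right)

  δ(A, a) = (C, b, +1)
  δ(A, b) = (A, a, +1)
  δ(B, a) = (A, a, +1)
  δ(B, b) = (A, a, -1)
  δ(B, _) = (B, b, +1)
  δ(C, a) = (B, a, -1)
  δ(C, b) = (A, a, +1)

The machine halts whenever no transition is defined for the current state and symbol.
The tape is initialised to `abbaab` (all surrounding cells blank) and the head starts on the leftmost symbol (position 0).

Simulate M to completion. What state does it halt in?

A | _[a]bbaab   read a → write b, move +1, go to C
C | _b[b]baab   read b → write a, move +1, go to A
A | _ba[b]aab   read b → write a, move +1, go to A
A | _baa[a]ab   read a → write b, move +1, go to C
C | _baab[a]b   read a → write a, move -1, go to B
B | _baa[b]ab   read b → write a, move -1, go to A
A | _ba[a]aab   read a → write b, move +1, go to C
C | _bab[a]ab   read a → write a, move -1, go to B
B | _ba[b]aab   read b → write a, move -1, go to A
A | _b[a]aaab   read a → write b, move +1, go to C
C | _bb[a]aab   read a → write a, move -1, go to B
B | _b[b]aaab   read b → write a, move -1, go to A
A | _[b]aaaab   read b → write a, move +1, go to A
A | _a[a]aaab   read a → write b, move +1, go to C
C | _ab[a]aab   read a → write a, move -1, go to B
B | _a[b]aaab   read b → write a, move -1, go to A
A | _[a]aaaab   read a → write b, move +1, go to C
C | _b[a]aaab   read a → write a, move -1, go to B
B | _[b]aaaab   read b → write a, move -1, go to A
A | [_]aaaaab
No transition is defined for (A, _); M halts in state A.

A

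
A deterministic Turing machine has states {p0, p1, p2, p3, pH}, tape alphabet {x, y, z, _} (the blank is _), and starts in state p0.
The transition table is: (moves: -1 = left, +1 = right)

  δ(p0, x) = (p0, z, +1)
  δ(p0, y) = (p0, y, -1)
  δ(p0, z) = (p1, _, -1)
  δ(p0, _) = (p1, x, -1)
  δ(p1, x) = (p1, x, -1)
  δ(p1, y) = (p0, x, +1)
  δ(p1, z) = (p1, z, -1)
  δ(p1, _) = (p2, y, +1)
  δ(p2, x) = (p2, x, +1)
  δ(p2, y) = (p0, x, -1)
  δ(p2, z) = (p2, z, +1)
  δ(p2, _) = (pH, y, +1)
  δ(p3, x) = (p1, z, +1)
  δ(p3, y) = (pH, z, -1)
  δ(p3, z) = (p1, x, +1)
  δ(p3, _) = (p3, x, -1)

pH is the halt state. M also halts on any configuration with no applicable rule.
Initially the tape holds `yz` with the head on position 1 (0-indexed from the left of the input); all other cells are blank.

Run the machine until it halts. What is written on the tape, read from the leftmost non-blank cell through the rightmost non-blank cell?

yxxy

state=p0 head=1 tape=_y[z]__   (p0,z)→(p1,_,-1)
state=p1 head=0 tape=_[y]___   (p1,y)→(p0,x,+1)
state=p0 head=1 tape=_x[_]__   (p0,_)→(p1,x,-1)
state=p1 head=0 tape=_[x]x__   (p1,x)→(p1,x,-1)
state=p1 head=-1 tape=[_]xx__   (p1,_)→(p2,y,+1)
state=p2 head=0 tape=y[x]x__   (p2,x)→(p2,x,+1)
state=p2 head=1 tape=yx[x]__   (p2,x)→(p2,x,+1)
state=p2 head=2 tape=yxx[_]_   (p2,_)→(pH,y,+1)
state=pH head=3 tape=yxxy[_]
The non-blank tape span at halt is yxxy.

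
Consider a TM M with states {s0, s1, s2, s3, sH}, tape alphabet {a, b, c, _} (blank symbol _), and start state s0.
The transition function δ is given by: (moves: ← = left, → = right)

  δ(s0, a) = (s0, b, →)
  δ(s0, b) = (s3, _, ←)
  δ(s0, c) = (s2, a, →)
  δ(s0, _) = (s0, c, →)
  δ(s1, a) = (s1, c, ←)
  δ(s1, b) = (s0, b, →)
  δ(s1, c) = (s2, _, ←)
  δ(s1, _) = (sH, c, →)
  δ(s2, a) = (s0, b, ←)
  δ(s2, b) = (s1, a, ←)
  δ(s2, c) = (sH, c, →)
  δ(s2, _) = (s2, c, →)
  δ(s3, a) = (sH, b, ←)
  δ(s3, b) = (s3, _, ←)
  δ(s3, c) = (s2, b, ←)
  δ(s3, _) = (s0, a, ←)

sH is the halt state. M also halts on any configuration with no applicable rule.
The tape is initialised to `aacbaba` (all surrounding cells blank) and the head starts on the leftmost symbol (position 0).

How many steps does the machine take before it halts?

25

state=s0 head=0 tape=__[a]acbaba   (s0,a)→(s0,b,→)
state=s0 head=1 tape=__b[a]cbaba   (s0,a)→(s0,b,→)
state=s0 head=2 tape=__bb[c]baba   (s0,c)→(s2,a,→)
state=s2 head=3 tape=__bba[b]aba   (s2,b)→(s1,a,←)
state=s1 head=2 tape=__bb[a]aaba   (s1,a)→(s1,c,←)
state=s1 head=1 tape=__b[b]caaba   (s1,b)→(s0,b,→)
state=s0 head=2 tape=__bb[c]aaba   (s0,c)→(s2,a,→)
state=s2 head=3 tape=__bba[a]aba   (s2,a)→(s0,b,←)
state=s0 head=2 tape=__bb[a]baba   (s0,a)→(s0,b,→)
state=s0 head=3 tape=__bbb[b]aba   (s0,b)→(s3,_,←)
state=s3 head=2 tape=__bb[b]_aba   (s3,b)→(s3,_,←)
state=s3 head=1 tape=__b[b]__aba   (s3,b)→(s3,_,←)
state=s3 head=0 tape=__[b]___aba   (s3,b)→(s3,_,←)
state=s3 head=-1 tape=_[_]____aba   (s3,_)→(s0,a,←)
state=s0 head=-2 tape=[_]a____aba   (s0,_)→(s0,c,→)
state=s0 head=-1 tape=c[a]____aba   (s0,a)→(s0,b,→)
state=s0 head=0 tape=cb[_]___aba   (s0,_)→(s0,c,→)
state=s0 head=1 tape=cbc[_]__aba   (s0,_)→(s0,c,→)
state=s0 head=2 tape=cbcc[_]_aba   (s0,_)→(s0,c,→)
state=s0 head=3 tape=cbccc[_]aba   (s0,_)→(s0,c,→)
state=s0 head=4 tape=cbcccc[a]ba   (s0,a)→(s0,b,→)
state=s0 head=5 tape=cbccccb[b]a   (s0,b)→(s3,_,←)
state=s3 head=4 tape=cbcccc[b]_a   (s3,b)→(s3,_,←)
state=s3 head=3 tape=cbccc[c]__a   (s3,c)→(s2,b,←)
state=s2 head=2 tape=cbcc[c]b__a   (s2,c)→(sH,c,→)
state=sH head=3 tape=cbccc[b]__a
M halts after 25 transitions.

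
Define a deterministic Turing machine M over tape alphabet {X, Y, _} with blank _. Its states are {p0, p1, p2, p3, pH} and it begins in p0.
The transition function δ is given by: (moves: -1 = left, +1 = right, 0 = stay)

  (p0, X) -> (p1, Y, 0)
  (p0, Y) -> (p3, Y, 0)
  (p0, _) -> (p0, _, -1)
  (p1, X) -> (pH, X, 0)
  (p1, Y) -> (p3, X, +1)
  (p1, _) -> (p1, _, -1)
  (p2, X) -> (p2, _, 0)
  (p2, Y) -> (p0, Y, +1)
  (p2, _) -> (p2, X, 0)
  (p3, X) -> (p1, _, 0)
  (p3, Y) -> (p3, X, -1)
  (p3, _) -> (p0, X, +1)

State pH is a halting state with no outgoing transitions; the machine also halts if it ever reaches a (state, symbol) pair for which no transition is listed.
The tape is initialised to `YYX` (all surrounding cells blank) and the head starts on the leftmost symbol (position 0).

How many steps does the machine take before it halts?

state=p0 head=0 tape=_[Y]YX   (p0,Y)→(p3,Y,0)
state=p3 head=0 tape=_[Y]YX   (p3,Y)→(p3,X,-1)
state=p3 head=-1 tape=[_]XYX   (p3,_)→(p0,X,+1)
state=p0 head=0 tape=X[X]YX   (p0,X)→(p1,Y,0)
state=p1 head=0 tape=X[Y]YX   (p1,Y)→(p3,X,+1)
state=p3 head=1 tape=XX[Y]X   (p3,Y)→(p3,X,-1)
state=p3 head=0 tape=X[X]XX   (p3,X)→(p1,_,0)
state=p1 head=0 tape=X[_]XX   (p1,_)→(p1,_,-1)
state=p1 head=-1 tape=[X]_XX   (p1,X)→(pH,X,0)
state=pH head=-1 tape=[X]_XX
M halts after 9 transitions.

9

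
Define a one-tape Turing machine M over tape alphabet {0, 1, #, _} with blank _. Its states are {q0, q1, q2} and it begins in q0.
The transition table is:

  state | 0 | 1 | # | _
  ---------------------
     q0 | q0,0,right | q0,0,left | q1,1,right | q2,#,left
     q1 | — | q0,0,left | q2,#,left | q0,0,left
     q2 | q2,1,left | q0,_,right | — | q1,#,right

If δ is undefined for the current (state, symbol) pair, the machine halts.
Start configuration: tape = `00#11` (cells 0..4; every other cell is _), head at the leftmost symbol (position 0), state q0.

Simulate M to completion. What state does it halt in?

q1

q0 | _[0]0#11_   read 0 → write 0, move right, go to q0
q0 | _0[0]#11_   read 0 → write 0, move right, go to q0
q0 | _00[#]11_   read # → write 1, move right, go to q1
q1 | _001[1]1_   read 1 → write 0, move left, go to q0
q0 | _00[1]01_   read 1 → write 0, move left, go to q0
q0 | _0[0]001_   read 0 → write 0, move right, go to q0
q0 | _00[0]01_   read 0 → write 0, move right, go to q0
q0 | _000[0]1_   read 0 → write 0, move right, go to q0
q0 | _0000[1]_   read 1 → write 0, move left, go to q0
q0 | _000[0]0_   read 0 → write 0, move right, go to q0
q0 | _0000[0]_   read 0 → write 0, move right, go to q0
q0 | _00000[_]   read _ → write #, move left, go to q2
q2 | _0000[0]#   read 0 → write 1, move left, go to q2
q2 | _000[0]1#   read 0 → write 1, move left, go to q2
q2 | _00[0]11#   read 0 → write 1, move left, go to q2
q2 | _0[0]111#   read 0 → write 1, move left, go to q2
q2 | _[0]1111#   read 0 → write 1, move left, go to q2
q2 | [_]11111#   read _ → write #, move right, go to q1
q1 | #[1]1111#   read 1 → write 0, move left, go to q0
q0 | [#]01111#   read # → write 1, move right, go to q1
q1 | 1[0]1111#
No transition is defined for (q1, 0); M halts in state q1.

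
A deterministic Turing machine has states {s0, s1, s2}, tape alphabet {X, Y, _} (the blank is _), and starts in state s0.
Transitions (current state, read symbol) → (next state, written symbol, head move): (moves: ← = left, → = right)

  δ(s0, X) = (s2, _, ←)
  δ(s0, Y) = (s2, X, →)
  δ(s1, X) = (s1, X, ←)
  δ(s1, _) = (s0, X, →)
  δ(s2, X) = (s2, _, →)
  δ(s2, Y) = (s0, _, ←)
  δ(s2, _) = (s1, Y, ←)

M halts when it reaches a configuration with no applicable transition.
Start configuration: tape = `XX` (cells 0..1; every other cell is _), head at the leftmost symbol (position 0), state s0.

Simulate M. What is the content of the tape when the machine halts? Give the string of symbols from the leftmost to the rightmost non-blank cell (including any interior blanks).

XX__X

state=s0 head=0 tape=___[X]X   (s0,X)→(s2,_,←)
state=s2 head=-1 tape=__[_]_X   (s2,_)→(s1,Y,←)
state=s1 head=-2 tape=_[_]Y_X   (s1,_)→(s0,X,→)
state=s0 head=-1 tape=_X[Y]_X   (s0,Y)→(s2,X,→)
state=s2 head=0 tape=_XX[_]X   (s2,_)→(s1,Y,←)
state=s1 head=-1 tape=_X[X]YX   (s1,X)→(s1,X,←)
state=s1 head=-2 tape=_[X]XYX   (s1,X)→(s1,X,←)
state=s1 head=-3 tape=[_]XXYX   (s1,_)→(s0,X,→)
state=s0 head=-2 tape=X[X]XYX   (s0,X)→(s2,_,←)
state=s2 head=-3 tape=[X]_XYX   (s2,X)→(s2,_,→)
state=s2 head=-2 tape=_[_]XYX   (s2,_)→(s1,Y,←)
state=s1 head=-3 tape=[_]YXYX   (s1,_)→(s0,X,→)
state=s0 head=-2 tape=X[Y]XYX   (s0,Y)→(s2,X,→)
state=s2 head=-1 tape=XX[X]YX   (s2,X)→(s2,_,→)
state=s2 head=0 tape=XX_[Y]X   (s2,Y)→(s0,_,←)
state=s0 head=-1 tape=XX[_]_X
The non-blank tape span at halt is XX__X.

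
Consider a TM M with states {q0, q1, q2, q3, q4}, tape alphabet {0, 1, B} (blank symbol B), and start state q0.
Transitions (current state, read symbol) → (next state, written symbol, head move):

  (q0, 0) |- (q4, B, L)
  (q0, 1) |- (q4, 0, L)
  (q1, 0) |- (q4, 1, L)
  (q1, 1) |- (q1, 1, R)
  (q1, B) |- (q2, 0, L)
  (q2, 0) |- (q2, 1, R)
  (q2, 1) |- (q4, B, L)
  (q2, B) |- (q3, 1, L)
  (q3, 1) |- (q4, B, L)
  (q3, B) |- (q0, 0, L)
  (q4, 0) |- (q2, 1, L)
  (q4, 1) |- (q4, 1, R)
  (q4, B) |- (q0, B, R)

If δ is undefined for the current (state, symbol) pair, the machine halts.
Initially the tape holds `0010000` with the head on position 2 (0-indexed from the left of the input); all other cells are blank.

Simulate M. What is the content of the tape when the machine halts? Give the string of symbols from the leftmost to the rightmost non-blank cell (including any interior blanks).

1BB0000

state=q0 head=2 tape=00[1]0000   (q0,1)→(q4,0,L)
state=q4 head=1 tape=0[0]00000   (q4,0)→(q2,1,L)
state=q2 head=0 tape=[0]100000   (q2,0)→(q2,1,R)
state=q2 head=1 tape=1[1]00000   (q2,1)→(q4,B,L)
state=q4 head=0 tape=[1]B00000   (q4,1)→(q4,1,R)
state=q4 head=1 tape=1[B]00000   (q4,B)→(q0,B,R)
state=q0 head=2 tape=1B[0]0000   (q0,0)→(q4,B,L)
state=q4 head=1 tape=1[B]B0000   (q4,B)→(q0,B,R)
state=q0 head=2 tape=1B[B]0000
The non-blank tape span at halt is 1BB0000.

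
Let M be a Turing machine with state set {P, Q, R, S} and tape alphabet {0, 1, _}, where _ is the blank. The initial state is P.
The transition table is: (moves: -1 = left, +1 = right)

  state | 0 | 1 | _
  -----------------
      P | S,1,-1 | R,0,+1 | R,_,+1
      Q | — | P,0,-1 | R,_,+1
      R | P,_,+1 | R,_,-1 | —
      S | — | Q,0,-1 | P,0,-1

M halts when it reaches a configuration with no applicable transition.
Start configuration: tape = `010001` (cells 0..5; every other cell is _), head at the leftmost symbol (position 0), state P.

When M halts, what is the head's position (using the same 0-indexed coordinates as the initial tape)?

state=P head=0 tape=__[0]10001_   (P,0)→(S,1,-1)
state=S head=-1 tape=_[_]110001_   (S,_)→(P,0,-1)
state=P head=-2 tape=[_]0110001_   (P,_)→(R,_,+1)
state=R head=-1 tape=_[0]110001_   (R,0)→(P,_,+1)
state=P head=0 tape=__[1]10001_   (P,1)→(R,0,+1)
state=R head=1 tape=__0[1]0001_   (R,1)→(R,_,-1)
state=R head=0 tape=__[0]_0001_   (R,0)→(P,_,+1)
state=P head=1 tape=___[_]0001_   (P,_)→(R,_,+1)
state=R head=2 tape=____[0]001_   (R,0)→(P,_,+1)
state=P head=3 tape=_____[0]01_   (P,0)→(S,1,-1)
state=S head=2 tape=____[_]101_   (S,_)→(P,0,-1)
state=P head=1 tape=___[_]0101_   (P,_)→(R,_,+1)
state=R head=2 tape=____[0]101_   (R,0)→(P,_,+1)
state=P head=3 tape=_____[1]01_   (P,1)→(R,0,+1)
state=R head=4 tape=_____0[0]1_   (R,0)→(P,_,+1)
state=P head=5 tape=_____0_[1]_   (P,1)→(R,0,+1)
state=R head=6 tape=_____0_0[_]
At halt the head is at cell 6.

6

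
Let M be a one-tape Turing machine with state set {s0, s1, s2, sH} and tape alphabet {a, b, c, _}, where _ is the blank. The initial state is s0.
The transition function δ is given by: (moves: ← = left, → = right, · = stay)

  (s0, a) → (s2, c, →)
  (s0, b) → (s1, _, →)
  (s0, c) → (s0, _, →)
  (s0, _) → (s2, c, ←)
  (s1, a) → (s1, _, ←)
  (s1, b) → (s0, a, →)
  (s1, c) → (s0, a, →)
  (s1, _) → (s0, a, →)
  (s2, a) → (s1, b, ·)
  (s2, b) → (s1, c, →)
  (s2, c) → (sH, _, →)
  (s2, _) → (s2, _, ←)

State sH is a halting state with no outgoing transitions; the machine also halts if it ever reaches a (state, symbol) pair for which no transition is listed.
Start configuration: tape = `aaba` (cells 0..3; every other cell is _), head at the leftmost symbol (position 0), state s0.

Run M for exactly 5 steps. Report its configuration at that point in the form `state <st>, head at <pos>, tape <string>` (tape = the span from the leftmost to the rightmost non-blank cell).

state s1, head at 2, tape ca

s0 | [a]aba   read a → write c, move →, go to s2
s2 | c[a]ba   read a → write b, move ·, go to s1
s1 | c[b]ba   read b → write a, move →, go to s0
s0 | ca[b]a   read b → write _, move →, go to s1
s1 | ca_[a]   read a → write _, move ←, go to s1
s1 | ca[_]_
After 5 steps: state s1, head at 2, tape ca.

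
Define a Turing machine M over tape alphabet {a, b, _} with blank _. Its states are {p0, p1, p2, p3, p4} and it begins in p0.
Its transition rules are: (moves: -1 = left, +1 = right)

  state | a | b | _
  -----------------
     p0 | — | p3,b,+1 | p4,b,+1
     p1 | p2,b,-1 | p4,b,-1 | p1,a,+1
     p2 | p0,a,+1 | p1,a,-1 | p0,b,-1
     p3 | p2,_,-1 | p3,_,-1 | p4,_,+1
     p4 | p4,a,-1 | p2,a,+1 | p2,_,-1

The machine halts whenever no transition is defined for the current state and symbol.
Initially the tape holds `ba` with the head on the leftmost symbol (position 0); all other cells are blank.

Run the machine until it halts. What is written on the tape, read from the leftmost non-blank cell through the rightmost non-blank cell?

p0 | ___[b]a_   read b → write b, move +1, go to p3
p3 | ___b[a]_   read a → write _, move -1, go to p2
p2 | ___[b]__   read b → write a, move -1, go to p1
p1 | __[_]a__   read _ → write a, move +1, go to p1
p1 | __a[a]__   read a → write b, move -1, go to p2
p2 | __[a]b__   read a → write a, move +1, go to p0
p0 | __a[b]__   read b → write b, move +1, go to p3
p3 | __ab[_]_   read _ → write _, move +1, go to p4
p4 | __ab_[_]   read _ → write _, move -1, go to p2
p2 | __ab[_]_   read _ → write b, move -1, go to p0
p0 | __a[b]b_   read b → write b, move +1, go to p3
p3 | __ab[b]_   read b → write _, move -1, go to p3
p3 | __a[b]__   read b → write _, move -1, go to p3
p3 | __[a]___   read a → write _, move -1, go to p2
p2 | _[_]____   read _ → write b, move -1, go to p0
p0 | [_]b____   read _ → write b, move +1, go to p4
p4 | b[b]____   read b → write a, move +1, go to p2
p2 | ba[_]___   read _ → write b, move -1, go to p0
p0 | b[a]b___
The non-blank tape span at halt is bab.

bab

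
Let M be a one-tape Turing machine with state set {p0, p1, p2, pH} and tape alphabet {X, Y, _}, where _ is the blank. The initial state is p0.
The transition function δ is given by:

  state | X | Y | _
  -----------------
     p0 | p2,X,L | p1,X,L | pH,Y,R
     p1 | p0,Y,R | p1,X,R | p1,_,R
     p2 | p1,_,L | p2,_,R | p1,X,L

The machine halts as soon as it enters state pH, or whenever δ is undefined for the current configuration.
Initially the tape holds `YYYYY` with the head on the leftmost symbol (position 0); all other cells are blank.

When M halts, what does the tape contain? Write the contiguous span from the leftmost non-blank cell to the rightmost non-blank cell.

XXXXYY

p0 | _[Y]YYYY__   read Y → write X, move L, go to p1
p1 | [_]XYYYY__   read _ → write _, move R, go to p1
p1 | _[X]YYYY__   read X → write Y, move R, go to p0
p0 | _Y[Y]YYY__   read Y → write X, move L, go to p1
p1 | _[Y]XYYY__   read Y → write X, move R, go to p1
p1 | _X[X]YYY__   read X → write Y, move R, go to p0
p0 | _XY[Y]YY__   read Y → write X, move L, go to p1
p1 | _X[Y]XYY__   read Y → write X, move R, go to p1
p1 | _XX[X]YY__   read X → write Y, move R, go to p0
p0 | _XXY[Y]Y__   read Y → write X, move L, go to p1
p1 | _XX[Y]XY__   read Y → write X, move R, go to p1
p1 | _XXX[X]Y__   read X → write Y, move R, go to p0
p0 | _XXXY[Y]__   read Y → write X, move L, go to p1
p1 | _XXX[Y]X__   read Y → write X, move R, go to p1
p1 | _XXXX[X]__   read X → write Y, move R, go to p0
p0 | _XXXXY[_]_   read _ → write Y, move R, go to pH
pH | _XXXXYY[_]
The non-blank tape span at halt is XXXXYY.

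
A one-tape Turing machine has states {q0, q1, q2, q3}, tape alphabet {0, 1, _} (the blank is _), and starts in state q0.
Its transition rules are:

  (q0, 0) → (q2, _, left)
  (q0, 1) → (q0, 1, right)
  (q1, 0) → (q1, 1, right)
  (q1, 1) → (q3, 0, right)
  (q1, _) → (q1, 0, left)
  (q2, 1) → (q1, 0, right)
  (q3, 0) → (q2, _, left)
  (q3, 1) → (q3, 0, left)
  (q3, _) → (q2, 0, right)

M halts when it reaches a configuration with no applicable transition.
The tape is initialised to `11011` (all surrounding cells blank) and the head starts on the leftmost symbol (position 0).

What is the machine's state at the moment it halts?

q0 | [1]1011_   read 1 → write 1, move right, go to q0
q0 | 1[1]011_   read 1 → write 1, move right, go to q0
q0 | 11[0]11_   read 0 → write _, move left, go to q2
q2 | 1[1]_11_   read 1 → write 0, move right, go to q1
q1 | 10[_]11_   read _ → write 0, move left, go to q1
q1 | 1[0]011_   read 0 → write 1, move right, go to q1
q1 | 11[0]11_   read 0 → write 1, move right, go to q1
q1 | 111[1]1_   read 1 → write 0, move right, go to q3
q3 | 1110[1]_   read 1 → write 0, move left, go to q3
q3 | 111[0]0_   read 0 → write _, move left, go to q2
q2 | 11[1]_0_   read 1 → write 0, move right, go to q1
q1 | 110[_]0_   read _ → write 0, move left, go to q1
q1 | 11[0]00_   read 0 → write 1, move right, go to q1
q1 | 111[0]0_   read 0 → write 1, move right, go to q1
q1 | 1111[0]_   read 0 → write 1, move right, go to q1
q1 | 11111[_]   read _ → write 0, move left, go to q1
q1 | 1111[1]0   read 1 → write 0, move right, go to q3
q3 | 11110[0]   read 0 → write _, move left, go to q2
q2 | 1111[0]_
No transition is defined for (q2, 0); M halts in state q2.

q2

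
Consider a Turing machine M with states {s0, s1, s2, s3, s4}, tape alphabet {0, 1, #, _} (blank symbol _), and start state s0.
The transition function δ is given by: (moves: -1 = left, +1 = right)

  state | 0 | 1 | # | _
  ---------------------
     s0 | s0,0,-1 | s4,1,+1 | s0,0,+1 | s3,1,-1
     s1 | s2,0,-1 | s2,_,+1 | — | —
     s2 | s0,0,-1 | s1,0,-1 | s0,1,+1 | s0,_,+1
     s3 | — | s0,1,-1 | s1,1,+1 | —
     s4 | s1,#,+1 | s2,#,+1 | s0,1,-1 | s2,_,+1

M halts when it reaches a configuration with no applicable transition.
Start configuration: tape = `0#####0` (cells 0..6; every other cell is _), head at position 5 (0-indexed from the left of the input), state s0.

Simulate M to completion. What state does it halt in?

s0 | __0####[#]0   read # → write 0, move +1, go to s0
s0 | __0####0[0]   read 0 → write 0, move -1, go to s0
s0 | __0####[0]0   read 0 → write 0, move -1, go to s0
s0 | __0###[#]00   read # → write 0, move +1, go to s0
s0 | __0###0[0]0   read 0 → write 0, move -1, go to s0
s0 | __0###[0]00   read 0 → write 0, move -1, go to s0
s0 | __0##[#]000   read # → write 0, move +1, go to s0
s0 | __0##0[0]00   read 0 → write 0, move -1, go to s0
s0 | __0##[0]000   read 0 → write 0, move -1, go to s0
s0 | __0#[#]0000   read # → write 0, move +1, go to s0
s0 | __0#0[0]000   read 0 → write 0, move -1, go to s0
s0 | __0#[0]0000   read 0 → write 0, move -1, go to s0
s0 | __0[#]00000   read # → write 0, move +1, go to s0
s0 | __00[0]0000   read 0 → write 0, move -1, go to s0
s0 | __0[0]00000   read 0 → write 0, move -1, go to s0
s0 | __[0]000000   read 0 → write 0, move -1, go to s0
s0 | _[_]0000000   read _ → write 1, move -1, go to s3
s3 | [_]10000000
No transition is defined for (s3, _); M halts in state s3.

s3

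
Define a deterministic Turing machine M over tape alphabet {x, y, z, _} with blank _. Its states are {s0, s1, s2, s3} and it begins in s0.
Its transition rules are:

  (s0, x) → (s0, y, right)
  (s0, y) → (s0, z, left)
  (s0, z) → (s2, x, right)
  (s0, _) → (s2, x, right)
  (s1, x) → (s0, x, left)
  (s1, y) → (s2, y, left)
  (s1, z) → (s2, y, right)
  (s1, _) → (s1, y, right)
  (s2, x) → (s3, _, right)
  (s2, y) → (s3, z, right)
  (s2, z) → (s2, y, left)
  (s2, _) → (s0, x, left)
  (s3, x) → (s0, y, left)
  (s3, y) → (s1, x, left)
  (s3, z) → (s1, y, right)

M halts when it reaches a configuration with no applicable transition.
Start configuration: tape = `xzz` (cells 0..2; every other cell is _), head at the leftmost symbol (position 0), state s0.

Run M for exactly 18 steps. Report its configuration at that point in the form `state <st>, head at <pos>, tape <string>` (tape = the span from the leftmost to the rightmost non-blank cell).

state s2, head at -2, tape xyxzx

state=s0 head=0 tape=__[x]zz   (s0,x)→(s0,y,right)
state=s0 head=1 tape=__y[z]z   (s0,z)→(s2,x,right)
state=s2 head=2 tape=__yx[z]   (s2,z)→(s2,y,left)
state=s2 head=1 tape=__y[x]y   (s2,x)→(s3,_,right)
state=s3 head=2 tape=__y_[y]   (s3,y)→(s1,x,left)
state=s1 head=1 tape=__y[_]x   (s1,_)→(s1,y,right)
state=s1 head=2 tape=__yy[x]   (s1,x)→(s0,x,left)
state=s0 head=1 tape=__y[y]x   (s0,y)→(s0,z,left)
state=s0 head=0 tape=__[y]zx   (s0,y)→(s0,z,left)
state=s0 head=-1 tape=_[_]zzx   (s0,_)→(s2,x,right)
state=s2 head=0 tape=_x[z]zx   (s2,z)→(s2,y,left)
state=s2 head=-1 tape=_[x]yzx   (s2,x)→(s3,_,right)
state=s3 head=0 tape=__[y]zx   (s3,y)→(s1,x,left)
state=s1 head=-1 tape=_[_]xzx   (s1,_)→(s1,y,right)
state=s1 head=0 tape=_y[x]zx   (s1,x)→(s0,x,left)
state=s0 head=-1 tape=_[y]xzx   (s0,y)→(s0,z,left)
state=s0 head=-2 tape=[_]zxzx   (s0,_)→(s2,x,right)
state=s2 head=-1 tape=x[z]xzx   (s2,z)→(s2,y,left)
state=s2 head=-2 tape=[x]yxzx
After 18 steps: state s2, head at -2, tape xyxzx.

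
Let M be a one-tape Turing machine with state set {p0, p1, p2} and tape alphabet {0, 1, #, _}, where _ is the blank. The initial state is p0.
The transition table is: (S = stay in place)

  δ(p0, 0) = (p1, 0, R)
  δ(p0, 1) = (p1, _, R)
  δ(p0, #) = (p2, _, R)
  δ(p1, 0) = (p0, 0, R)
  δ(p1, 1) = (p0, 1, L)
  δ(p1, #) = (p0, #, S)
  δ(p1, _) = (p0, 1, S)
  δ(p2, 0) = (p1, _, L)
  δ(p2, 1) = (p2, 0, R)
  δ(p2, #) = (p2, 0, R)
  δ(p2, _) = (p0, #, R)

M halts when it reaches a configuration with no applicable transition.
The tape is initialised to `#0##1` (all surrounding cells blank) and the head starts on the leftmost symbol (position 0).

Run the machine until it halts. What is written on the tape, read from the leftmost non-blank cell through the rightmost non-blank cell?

00#

p0 | [#]0##1__   read # → write _, move R, go to p2
p2 | _[0]##1__   read 0 → write _, move L, go to p1
p1 | [_]_##1__   read _ → write 1, move S, go to p0
p0 | [1]_##1__   read 1 → write _, move R, go to p1
p1 | _[_]##1__   read _ → write 1, move S, go to p0
p0 | _[1]##1__   read 1 → write _, move R, go to p1
p1 | __[#]#1__   read # → write #, move S, go to p0
p0 | __[#]#1__   read # → write _, move R, go to p2
p2 | ___[#]1__   read # → write 0, move R, go to p2
p2 | ___0[1]__   read 1 → write 0, move R, go to p2
p2 | ___00[_]_   read _ → write #, move R, go to p0
p0 | ___00#[_]
The non-blank tape span at halt is 00#.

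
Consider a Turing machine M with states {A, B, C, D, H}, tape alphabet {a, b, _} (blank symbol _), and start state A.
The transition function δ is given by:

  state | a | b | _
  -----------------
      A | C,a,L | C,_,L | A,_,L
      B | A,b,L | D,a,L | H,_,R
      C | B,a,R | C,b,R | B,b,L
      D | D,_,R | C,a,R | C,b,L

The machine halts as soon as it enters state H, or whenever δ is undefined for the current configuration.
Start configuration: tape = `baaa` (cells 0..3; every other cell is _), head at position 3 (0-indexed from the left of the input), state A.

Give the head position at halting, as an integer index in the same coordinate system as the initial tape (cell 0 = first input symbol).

-1

state=A head=3 tape=__baa[a]_   (A,a)→(C,a,L)
state=C head=2 tape=__ba[a]a_   (C,a)→(B,a,R)
state=B head=3 tape=__baa[a]_   (B,a)→(A,b,L)
state=A head=2 tape=__ba[a]b_   (A,a)→(C,a,L)
state=C head=1 tape=__b[a]ab_   (C,a)→(B,a,R)
state=B head=2 tape=__ba[a]b_   (B,a)→(A,b,L)
state=A head=1 tape=__b[a]bb_   (A,a)→(C,a,L)
state=C head=0 tape=__[b]abb_   (C,b)→(C,b,R)
state=C head=1 tape=__b[a]bb_   (C,a)→(B,a,R)
state=B head=2 tape=__ba[b]b_   (B,b)→(D,a,L)
state=D head=1 tape=__b[a]ab_   (D,a)→(D,_,R)
state=D head=2 tape=__b_[a]b_   (D,a)→(D,_,R)
state=D head=3 tape=__b__[b]_   (D,b)→(C,a,R)
state=C head=4 tape=__b__a[_]   (C,_)→(B,b,L)
state=B head=3 tape=__b__[a]b   (B,a)→(A,b,L)
state=A head=2 tape=__b_[_]bb   (A,_)→(A,_,L)
state=A head=1 tape=__b[_]_bb   (A,_)→(A,_,L)
state=A head=0 tape=__[b]__bb   (A,b)→(C,_,L)
state=C head=-1 tape=_[_]___bb   (C,_)→(B,b,L)
state=B head=-2 tape=[_]b___bb   (B,_)→(H,_,R)
state=H head=-1 tape=_[b]___bb
At halt the head is at cell -1.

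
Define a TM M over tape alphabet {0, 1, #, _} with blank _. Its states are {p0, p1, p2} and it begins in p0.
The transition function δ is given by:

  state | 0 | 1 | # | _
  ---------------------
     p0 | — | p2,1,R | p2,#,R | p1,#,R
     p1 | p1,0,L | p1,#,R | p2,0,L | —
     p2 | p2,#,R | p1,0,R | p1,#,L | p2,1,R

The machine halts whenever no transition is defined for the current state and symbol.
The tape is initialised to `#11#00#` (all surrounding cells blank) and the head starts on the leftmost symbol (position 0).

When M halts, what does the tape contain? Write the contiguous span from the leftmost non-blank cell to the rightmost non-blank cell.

#00#000#

state=p0 head=0 tape=__[#]11#00#   (p0,#)→(p2,#,R)
state=p2 head=1 tape=__#[1]1#00#   (p2,1)→(p1,0,R)
state=p1 head=2 tape=__#0[1]#00#   (p1,1)→(p1,#,R)
state=p1 head=3 tape=__#0#[#]00#   (p1,#)→(p2,0,L)
state=p2 head=2 tape=__#0[#]000#   (p2,#)→(p1,#,L)
state=p1 head=1 tape=__#[0]#000#   (p1,0)→(p1,0,L)
state=p1 head=0 tape=__[#]0#000#   (p1,#)→(p2,0,L)
state=p2 head=-1 tape=_[_]00#000#   (p2,_)→(p2,1,R)
state=p2 head=0 tape=_1[0]0#000#   (p2,0)→(p2,#,R)
state=p2 head=1 tape=_1#[0]#000#   (p2,0)→(p2,#,R)
state=p2 head=2 tape=_1##[#]000#   (p2,#)→(p1,#,L)
state=p1 head=1 tape=_1#[#]#000#   (p1,#)→(p2,0,L)
state=p2 head=0 tape=_1[#]0#000#   (p2,#)→(p1,#,L)
state=p1 head=-1 tape=_[1]#0#000#   (p1,1)→(p1,#,R)
state=p1 head=0 tape=_#[#]0#000#   (p1,#)→(p2,0,L)
state=p2 head=-1 tape=_[#]00#000#   (p2,#)→(p1,#,L)
state=p1 head=-2 tape=[_]#00#000#
The non-blank tape span at halt is #00#000#.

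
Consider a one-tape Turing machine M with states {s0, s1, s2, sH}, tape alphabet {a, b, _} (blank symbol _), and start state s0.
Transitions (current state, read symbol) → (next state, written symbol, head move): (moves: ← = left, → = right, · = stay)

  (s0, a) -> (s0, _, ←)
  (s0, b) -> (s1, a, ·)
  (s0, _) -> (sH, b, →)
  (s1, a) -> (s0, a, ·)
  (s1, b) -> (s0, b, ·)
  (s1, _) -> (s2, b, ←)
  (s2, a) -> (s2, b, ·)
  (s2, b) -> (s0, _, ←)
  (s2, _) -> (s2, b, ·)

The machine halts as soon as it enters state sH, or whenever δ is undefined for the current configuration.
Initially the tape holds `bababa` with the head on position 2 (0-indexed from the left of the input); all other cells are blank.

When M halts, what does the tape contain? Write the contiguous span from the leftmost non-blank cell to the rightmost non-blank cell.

b___aba

state=s0 head=2 tape=_ba[b]aba   (s0,b)→(s1,a,·)
state=s1 head=2 tape=_ba[a]aba   (s1,a)→(s0,a,·)
state=s0 head=2 tape=_ba[a]aba   (s0,a)→(s0,_,←)
state=s0 head=1 tape=_b[a]_aba   (s0,a)→(s0,_,←)
state=s0 head=0 tape=_[b]__aba   (s0,b)→(s1,a,·)
state=s1 head=0 tape=_[a]__aba   (s1,a)→(s0,a,·)
state=s0 head=0 tape=_[a]__aba   (s0,a)→(s0,_,←)
state=s0 head=-1 tape=[_]___aba   (s0,_)→(sH,b,→)
state=sH head=0 tape=b[_]__aba
The non-blank tape span at halt is b___aba.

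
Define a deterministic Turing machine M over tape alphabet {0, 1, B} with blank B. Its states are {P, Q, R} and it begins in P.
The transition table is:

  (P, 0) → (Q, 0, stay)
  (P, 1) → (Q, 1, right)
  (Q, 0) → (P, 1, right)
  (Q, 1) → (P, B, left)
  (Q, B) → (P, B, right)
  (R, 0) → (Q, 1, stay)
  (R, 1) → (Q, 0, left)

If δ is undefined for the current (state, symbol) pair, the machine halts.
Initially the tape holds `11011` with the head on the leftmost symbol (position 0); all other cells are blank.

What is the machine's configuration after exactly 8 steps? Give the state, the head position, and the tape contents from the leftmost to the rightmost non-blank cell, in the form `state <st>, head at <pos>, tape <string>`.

state P, head at 3, tape 1B11

state=P head=0 tape=[1]1011   (P,1)→(Q,1,right)
state=Q head=1 tape=1[1]011   (Q,1)→(P,B,left)
state=P head=0 tape=[1]B011   (P,1)→(Q,1,right)
state=Q head=1 tape=1[B]011   (Q,B)→(P,B,right)
state=P head=2 tape=1B[0]11   (P,0)→(Q,0,stay)
state=Q head=2 tape=1B[0]11   (Q,0)→(P,1,right)
state=P head=3 tape=1B1[1]1   (P,1)→(Q,1,right)
state=Q head=4 tape=1B11[1]   (Q,1)→(P,B,left)
state=P head=3 tape=1B1[1]B
After 8 steps: state P, head at 3, tape 1B11.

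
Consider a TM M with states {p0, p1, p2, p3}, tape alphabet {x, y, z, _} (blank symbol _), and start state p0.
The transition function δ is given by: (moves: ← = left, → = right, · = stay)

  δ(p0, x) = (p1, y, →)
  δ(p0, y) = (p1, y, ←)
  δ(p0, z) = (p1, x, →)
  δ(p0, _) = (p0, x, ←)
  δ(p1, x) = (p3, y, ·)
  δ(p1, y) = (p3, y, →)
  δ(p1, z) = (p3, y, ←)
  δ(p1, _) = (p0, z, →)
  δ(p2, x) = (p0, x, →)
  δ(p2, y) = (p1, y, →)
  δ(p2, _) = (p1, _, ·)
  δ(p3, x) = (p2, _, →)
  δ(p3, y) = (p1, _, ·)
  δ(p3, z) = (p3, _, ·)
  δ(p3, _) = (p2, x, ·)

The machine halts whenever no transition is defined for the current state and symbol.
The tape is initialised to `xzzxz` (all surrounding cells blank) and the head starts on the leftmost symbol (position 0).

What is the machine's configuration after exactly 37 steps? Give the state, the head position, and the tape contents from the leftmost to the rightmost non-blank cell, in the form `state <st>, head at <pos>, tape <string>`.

state p1, head at -4, tape zyyyyyzxz

state=p0 head=0 tape=____[x]zzxz   (p0,x)→(p1,y,→)
state=p1 head=1 tape=____y[z]zxz   (p1,z)→(p3,y,←)
state=p3 head=0 tape=____[y]yzxz   (p3,y)→(p1,_,·)
state=p1 head=0 tape=____[_]yzxz   (p1,_)→(p0,z,→)
state=p0 head=1 tape=____z[y]zxz   (p0,y)→(p1,y,←)
state=p1 head=0 tape=____[z]yzxz   (p1,z)→(p3,y,←)
state=p3 head=-1 tape=___[_]yyzxz   (p3,_)→(p2,x,·)
state=p2 head=-1 tape=___[x]yyzxz   (p2,x)→(p0,x,→)
state=p0 head=0 tape=___x[y]yzxz   (p0,y)→(p1,y,←)
state=p1 head=-1 tape=___[x]yyzxz   (p1,x)→(p3,y,·)
state=p3 head=-1 tape=___[y]yyzxz   (p3,y)→(p1,_,·)
state=p1 head=-1 tape=___[_]yyzxz   (p1,_)→(p0,z,→)
state=p0 head=0 tape=___z[y]yzxz   (p0,y)→(p1,y,←)
state=p1 head=-1 tape=___[z]yyzxz   (p1,z)→(p3,y,←)
state=p3 head=-2 tape=__[_]yyyzxz   (p3,_)→(p2,x,·)
state=p2 head=-2 tape=__[x]yyyzxz   (p2,x)→(p0,x,→)
state=p0 head=-1 tape=__x[y]yyzxz   (p0,y)→(p1,y,←)
state=p1 head=-2 tape=__[x]yyyzxz   (p1,x)→(p3,y,·)
state=p3 head=-2 tape=__[y]yyyzxz   (p3,y)→(p1,_,·)
state=p1 head=-2 tape=__[_]yyyzxz   (p1,_)→(p0,z,→)
state=p0 head=-1 tape=__z[y]yyzxz   (p0,y)→(p1,y,←)
state=p1 head=-2 tape=__[z]yyyzxz   (p1,z)→(p3,y,←)
state=p3 head=-3 tape=_[_]yyyyzxz   (p3,_)→(p2,x,·)
state=p2 head=-3 tape=_[x]yyyyzxz   (p2,x)→(p0,x,→)
state=p0 head=-2 tape=_x[y]yyyzxz   (p0,y)→(p1,y,←)
state=p1 head=-3 tape=_[x]yyyyzxz   (p1,x)→(p3,y,·)
state=p3 head=-3 tape=_[y]yyyyzxz   (p3,y)→(p1,_,·)
state=p1 head=-3 tape=_[_]yyyyzxz   (p1,_)→(p0,z,→)
state=p0 head=-2 tape=_z[y]yyyzxz   (p0,y)→(p1,y,←)
state=p1 head=-3 tape=_[z]yyyyzxz   (p1,z)→(p3,y,←)
state=p3 head=-4 tape=[_]yyyyyzxz   (p3,_)→(p2,x,·)
state=p2 head=-4 tape=[x]yyyyyzxz   (p2,x)→(p0,x,→)
state=p0 head=-3 tape=x[y]yyyyzxz   (p0,y)→(p1,y,←)
state=p1 head=-4 tape=[x]yyyyyzxz   (p1,x)→(p3,y,·)
state=p3 head=-4 tape=[y]yyyyyzxz   (p3,y)→(p1,_,·)
state=p1 head=-4 tape=[_]yyyyyzxz   (p1,_)→(p0,z,→)
state=p0 head=-3 tape=z[y]yyyyzxz   (p0,y)→(p1,y,←)
state=p1 head=-4 tape=[z]yyyyyzxz
After 37 steps: state p1, head at -4, tape zyyyyyzxz.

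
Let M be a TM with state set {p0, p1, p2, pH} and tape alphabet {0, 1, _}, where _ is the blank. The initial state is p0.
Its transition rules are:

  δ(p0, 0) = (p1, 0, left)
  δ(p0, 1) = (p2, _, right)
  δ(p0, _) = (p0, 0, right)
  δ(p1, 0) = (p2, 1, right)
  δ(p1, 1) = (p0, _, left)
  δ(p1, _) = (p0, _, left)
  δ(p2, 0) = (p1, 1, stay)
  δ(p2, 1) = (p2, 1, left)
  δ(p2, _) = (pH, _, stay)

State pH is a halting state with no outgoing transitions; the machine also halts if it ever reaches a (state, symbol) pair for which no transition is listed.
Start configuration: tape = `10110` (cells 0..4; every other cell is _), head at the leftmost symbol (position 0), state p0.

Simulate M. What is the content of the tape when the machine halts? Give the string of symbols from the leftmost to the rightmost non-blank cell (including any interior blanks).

p0 | [1]0110   read 1 → write _, move right, go to p2
p2 | _[0]110   read 0 → write 1, move stay, go to p1
p1 | _[1]110   read 1 → write _, move left, go to p0
p0 | [_]_110   read _ → write 0, move right, go to p0
p0 | 0[_]110   read _ → write 0, move right, go to p0
p0 | 00[1]10   read 1 → write _, move right, go to p2
p2 | 00_[1]0   read 1 → write 1, move left, go to p2
p2 | 00[_]10   read _ → write _, move stay, go to pH
pH | 00[_]10
The non-blank tape span at halt is 00_10.

00_10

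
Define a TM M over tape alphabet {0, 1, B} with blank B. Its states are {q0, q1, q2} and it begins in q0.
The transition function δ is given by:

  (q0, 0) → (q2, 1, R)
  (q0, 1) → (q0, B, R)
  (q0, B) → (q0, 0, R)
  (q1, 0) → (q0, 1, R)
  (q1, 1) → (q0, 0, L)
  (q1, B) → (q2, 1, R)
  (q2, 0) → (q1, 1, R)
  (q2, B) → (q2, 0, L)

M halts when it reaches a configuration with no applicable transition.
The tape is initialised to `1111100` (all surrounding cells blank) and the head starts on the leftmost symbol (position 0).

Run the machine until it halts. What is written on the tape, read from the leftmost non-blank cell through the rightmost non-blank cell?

1110

state=q0 head=0 tape=[1]111100BB   (q0,1)→(q0,B,R)
state=q0 head=1 tape=B[1]11100BB   (q0,1)→(q0,B,R)
state=q0 head=2 tape=BB[1]1100BB   (q0,1)→(q0,B,R)
state=q0 head=3 tape=BBB[1]100BB   (q0,1)→(q0,B,R)
state=q0 head=4 tape=BBBB[1]00BB   (q0,1)→(q0,B,R)
state=q0 head=5 tape=BBBBB[0]0BB   (q0,0)→(q2,1,R)
state=q2 head=6 tape=BBBBB1[0]BB   (q2,0)→(q1,1,R)
state=q1 head=7 tape=BBBBB11[B]B   (q1,B)→(q2,1,R)
state=q2 head=8 tape=BBBBB111[B]   (q2,B)→(q2,0,L)
state=q2 head=7 tape=BBBBB11[1]0
The non-blank tape span at halt is 1110.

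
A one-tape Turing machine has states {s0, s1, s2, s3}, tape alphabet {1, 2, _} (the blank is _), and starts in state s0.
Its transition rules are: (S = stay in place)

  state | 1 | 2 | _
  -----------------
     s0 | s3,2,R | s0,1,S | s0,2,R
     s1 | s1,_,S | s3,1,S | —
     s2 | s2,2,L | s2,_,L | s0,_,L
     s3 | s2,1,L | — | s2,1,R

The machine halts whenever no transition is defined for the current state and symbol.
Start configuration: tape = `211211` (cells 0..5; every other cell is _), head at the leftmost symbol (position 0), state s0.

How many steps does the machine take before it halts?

22

state=s0 head=0 tape=____[2]11211   (s0,2)→(s0,1,S)
state=s0 head=0 tape=____[1]11211   (s0,1)→(s3,2,R)
state=s3 head=1 tape=____2[1]1211   (s3,1)→(s2,1,L)
state=s2 head=0 tape=____[2]11211   (s2,2)→(s2,_,L)
state=s2 head=-1 tape=___[_]_11211   (s2,_)→(s0,_,L)
state=s0 head=-2 tape=__[_]__11211   (s0,_)→(s0,2,R)
state=s0 head=-1 tape=__2[_]_11211   (s0,_)→(s0,2,R)
state=s0 head=0 tape=__22[_]11211   (s0,_)→(s0,2,R)
state=s0 head=1 tape=__222[1]1211   (s0,1)→(s3,2,R)
state=s3 head=2 tape=__2222[1]211   (s3,1)→(s2,1,L)
state=s2 head=1 tape=__222[2]1211   (s2,2)→(s2,_,L)
state=s2 head=0 tape=__22[2]_1211   (s2,2)→(s2,_,L)
state=s2 head=-1 tape=__2[2]__1211   (s2,2)→(s2,_,L)
state=s2 head=-2 tape=__[2]___1211   (s2,2)→(s2,_,L)
state=s2 head=-3 tape=_[_]____1211   (s2,_)→(s0,_,L)
state=s0 head=-4 tape=[_]_____1211   (s0,_)→(s0,2,R)
state=s0 head=-3 tape=2[_]____1211   (s0,_)→(s0,2,R)
state=s0 head=-2 tape=22[_]___1211   (s0,_)→(s0,2,R)
state=s0 head=-1 tape=222[_]__1211   (s0,_)→(s0,2,R)
state=s0 head=0 tape=2222[_]_1211   (s0,_)→(s0,2,R)
state=s0 head=1 tape=22222[_]1211   (s0,_)→(s0,2,R)
state=s0 head=2 tape=222222[1]211   (s0,1)→(s3,2,R)
state=s3 head=3 tape=2222222[2]11
M halts after 22 transitions.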